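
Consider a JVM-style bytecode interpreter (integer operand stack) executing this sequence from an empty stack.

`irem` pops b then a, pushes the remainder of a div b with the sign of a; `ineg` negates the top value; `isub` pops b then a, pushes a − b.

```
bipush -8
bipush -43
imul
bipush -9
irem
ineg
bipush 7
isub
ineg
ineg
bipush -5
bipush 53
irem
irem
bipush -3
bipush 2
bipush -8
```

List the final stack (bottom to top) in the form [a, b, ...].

bipush -8  -> [-8]
bipush -43 -> [-8, -43]
imul       -> [344]
bipush -9  -> [344, -9]
irem       -> [2]
ineg       -> [-2]
bipush 7   -> [-2, 7]
isub       -> [-9]
ineg       -> [9]
ineg       -> [-9]
bipush -5  -> [-9, -5]
bipush 53  -> [-9, -5, 53]
irem       -> [-9, -5]
irem       -> [-4]
bipush -3  -> [-4, -3]
bipush 2   -> [-4, -3, 2]
bipush -8  -> [-4, -3, 2, -8]

[-4, -3, 2, -8]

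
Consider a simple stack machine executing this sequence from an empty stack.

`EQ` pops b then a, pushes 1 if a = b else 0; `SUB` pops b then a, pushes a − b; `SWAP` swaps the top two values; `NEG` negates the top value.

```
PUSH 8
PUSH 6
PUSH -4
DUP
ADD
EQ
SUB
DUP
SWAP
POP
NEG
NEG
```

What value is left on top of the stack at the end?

8

PUSH 8  → [8]
PUSH 6  → [8, 6]
PUSH -4 → [8, 6, -4]
DUP     → [8, 6, -4, -4]
ADD     → [8, 6, -8]
EQ      → [8, 0]
SUB     → [8]
DUP     → [8, 8]
SWAP    → [8, 8]
POP     → [8]
NEG     → [-8]
NEG     → [8]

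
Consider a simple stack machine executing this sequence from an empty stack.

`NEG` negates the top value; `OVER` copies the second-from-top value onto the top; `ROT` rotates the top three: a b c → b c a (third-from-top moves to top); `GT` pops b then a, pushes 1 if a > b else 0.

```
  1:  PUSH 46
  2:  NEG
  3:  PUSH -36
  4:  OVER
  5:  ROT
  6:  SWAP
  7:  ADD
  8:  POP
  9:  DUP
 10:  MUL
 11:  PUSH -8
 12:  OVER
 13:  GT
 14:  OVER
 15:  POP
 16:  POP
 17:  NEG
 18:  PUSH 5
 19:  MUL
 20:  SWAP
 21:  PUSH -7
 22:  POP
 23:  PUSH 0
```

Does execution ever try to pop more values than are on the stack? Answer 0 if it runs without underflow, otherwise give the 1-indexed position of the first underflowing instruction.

20

PUSH 46   46
NEG       -46
PUSH -36  -46 -36
OVER      -46 -36 -46
ROT       -36 -46 -46
SWAP      -36 -46 -46
ADD       -36 -92
POP       -36
DUP       -36 -36
MUL       1296
PUSH -8   1296 -8
OVER      1296 -8 1296
GT        1296 0
OVER      1296 0 1296
POP       1296 0
POP       1296
NEG       -1296
PUSH 5    -1296 5
MUL       -6480
SWAP  — needs 2 operands, stack has 1 → underflow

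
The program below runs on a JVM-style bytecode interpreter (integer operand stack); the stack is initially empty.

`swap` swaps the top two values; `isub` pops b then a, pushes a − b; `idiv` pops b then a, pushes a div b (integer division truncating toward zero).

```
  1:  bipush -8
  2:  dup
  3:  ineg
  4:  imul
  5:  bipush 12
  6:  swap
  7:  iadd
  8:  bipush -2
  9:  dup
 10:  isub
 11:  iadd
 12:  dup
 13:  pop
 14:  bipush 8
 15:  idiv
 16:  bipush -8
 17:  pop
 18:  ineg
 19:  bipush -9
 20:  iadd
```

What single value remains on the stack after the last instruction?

-3

bipush -8 → [-8]
dup       → [-8, -8]
ineg      → [-8, 8]
imul      → [-64]
bipush 12 → [-64, 12]
swap      → [12, -64]
iadd      → [-52]
bipush -2 → [-52, -2]
dup       → [-52, -2, -2]
isub      → [-52, 0]
iadd      → [-52]
dup       → [-52, -52]
pop       → [-52]
bipush 8  → [-52, 8]
idiv      → [-6]
bipush -8 → [-6, -8]
pop       → [-6]
ineg      → [6]
bipush -9 → [6, -9]
iadd      → [-3]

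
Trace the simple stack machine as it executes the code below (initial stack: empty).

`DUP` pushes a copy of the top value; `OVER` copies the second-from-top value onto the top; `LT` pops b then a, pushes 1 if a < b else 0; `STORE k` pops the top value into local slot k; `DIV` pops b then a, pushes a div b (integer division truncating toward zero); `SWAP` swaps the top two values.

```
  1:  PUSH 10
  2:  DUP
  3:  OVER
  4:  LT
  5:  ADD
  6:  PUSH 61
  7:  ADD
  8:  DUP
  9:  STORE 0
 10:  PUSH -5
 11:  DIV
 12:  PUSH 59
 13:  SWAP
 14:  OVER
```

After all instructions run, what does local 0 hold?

PUSH 10 -> [10]
DUP     -> [10, 10]
OVER    -> [10, 10, 10]
LT      -> [10, 0]
ADD     -> [10]
PUSH 61 -> [10, 61]
ADD     -> [71]
DUP     -> [71, 71]
STORE 0 -> [71]
PUSH -5 -> [71, -5]
DIV     -> [-14]
PUSH 59 -> [-14, 59]
SWAP    -> [59, -14]
OVER    -> [59, -14, 59]

71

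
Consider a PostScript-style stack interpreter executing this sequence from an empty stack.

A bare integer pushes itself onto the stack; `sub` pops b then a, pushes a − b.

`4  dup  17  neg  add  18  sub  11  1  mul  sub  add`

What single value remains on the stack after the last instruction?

4    4
dup  4 4
17   4 4 17
neg  4 4 -17
add  4 -13
18   4 -13 18
sub  4 -31
11   4 -31 11
1    4 -31 11 1
mul  4 -31 11
sub  4 -42
add  -38

-38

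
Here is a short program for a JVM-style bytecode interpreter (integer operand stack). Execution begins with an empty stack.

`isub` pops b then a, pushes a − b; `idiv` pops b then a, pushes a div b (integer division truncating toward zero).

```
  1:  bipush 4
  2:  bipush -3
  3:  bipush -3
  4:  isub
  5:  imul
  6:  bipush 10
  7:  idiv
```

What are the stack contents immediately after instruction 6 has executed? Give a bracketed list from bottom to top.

bipush 4  → 4
bipush -3 → 4 -3
bipush -3 → 4 -3 -3
isub      → 4 0
imul      → 0
bipush 10 → 0 10

[0, 10]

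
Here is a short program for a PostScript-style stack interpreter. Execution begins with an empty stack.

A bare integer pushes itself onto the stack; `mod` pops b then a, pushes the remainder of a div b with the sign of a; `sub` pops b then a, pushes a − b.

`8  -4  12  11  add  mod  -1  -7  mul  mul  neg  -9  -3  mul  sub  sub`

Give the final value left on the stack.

7

8   -> [8]
-4  -> [8, -4]
12  -> [8, -4, 12]
11  -> [8, -4, 12, 11]
add -> [8, -4, 23]
mod -> [8, -4]
-1  -> [8, -4, -1]
-7  -> [8, -4, -1, -7]
mul -> [8, -4, 7]
mul -> [8, -28]
neg -> [8, 28]
-9  -> [8, 28, -9]
-3  -> [8, 28, -9, -3]
mul -> [8, 28, 27]
sub -> [8, 1]
sub -> [7]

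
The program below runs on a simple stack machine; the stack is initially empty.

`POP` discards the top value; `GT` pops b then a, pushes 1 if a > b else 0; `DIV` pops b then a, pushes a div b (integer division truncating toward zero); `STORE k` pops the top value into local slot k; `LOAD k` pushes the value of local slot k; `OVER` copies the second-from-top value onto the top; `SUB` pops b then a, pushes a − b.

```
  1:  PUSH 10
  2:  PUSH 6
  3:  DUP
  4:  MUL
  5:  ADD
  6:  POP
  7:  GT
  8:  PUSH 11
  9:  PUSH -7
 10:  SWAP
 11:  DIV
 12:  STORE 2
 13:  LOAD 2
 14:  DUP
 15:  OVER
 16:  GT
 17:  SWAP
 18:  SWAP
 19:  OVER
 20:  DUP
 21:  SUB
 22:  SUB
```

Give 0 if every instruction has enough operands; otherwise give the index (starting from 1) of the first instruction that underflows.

PUSH 10  [10]
PUSH 6   [10, 6]
DUP      [10, 6, 6]
MUL      [10, 36]
ADD      [46]
POP      []
GT  — needs 2 operands, stack has 0 → underflow

7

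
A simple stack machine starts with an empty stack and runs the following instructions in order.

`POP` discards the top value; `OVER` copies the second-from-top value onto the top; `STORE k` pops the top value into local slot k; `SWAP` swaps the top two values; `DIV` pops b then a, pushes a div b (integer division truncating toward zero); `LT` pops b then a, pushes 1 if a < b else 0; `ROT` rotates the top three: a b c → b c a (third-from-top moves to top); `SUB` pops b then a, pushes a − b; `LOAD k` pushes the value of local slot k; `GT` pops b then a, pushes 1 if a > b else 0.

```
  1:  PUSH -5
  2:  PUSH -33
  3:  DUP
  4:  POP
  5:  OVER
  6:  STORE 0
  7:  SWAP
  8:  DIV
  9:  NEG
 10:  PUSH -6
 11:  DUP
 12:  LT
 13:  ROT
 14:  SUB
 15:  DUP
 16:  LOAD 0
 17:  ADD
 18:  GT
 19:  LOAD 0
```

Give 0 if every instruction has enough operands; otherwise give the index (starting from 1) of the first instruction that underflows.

13

PUSH -5   -5
PUSH -33  -5 -33
DUP       -5 -33 -33
POP       -5 -33
OVER      -5 -33 -5
STORE 0   -5 -33
SWAP      -33 -5
DIV       6
NEG       -6
PUSH -6   -6 -6
DUP       -6 -6 -6
LT        -6 0
ROT  — needs 3 operands, stack has 2 → underflow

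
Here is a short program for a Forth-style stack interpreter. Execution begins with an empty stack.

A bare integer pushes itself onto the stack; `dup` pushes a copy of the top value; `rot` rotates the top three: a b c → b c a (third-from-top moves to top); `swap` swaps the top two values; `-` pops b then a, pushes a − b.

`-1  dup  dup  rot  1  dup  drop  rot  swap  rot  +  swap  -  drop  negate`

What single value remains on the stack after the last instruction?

-1     → -1
dup    → -1 -1
dup    → -1 -1 -1
rot    → -1 -1 -1
1      → -1 -1 -1 1
dup    → -1 -1 -1 1 1
drop   → -1 -1 -1 1
rot    → -1 -1 1 -1
swap   → -1 -1 -1 1
rot    → -1 -1 1 -1
+      → -1 -1 0
swap   → -1 0 -1
-      → -1 1
drop   → -1
negate → 1

1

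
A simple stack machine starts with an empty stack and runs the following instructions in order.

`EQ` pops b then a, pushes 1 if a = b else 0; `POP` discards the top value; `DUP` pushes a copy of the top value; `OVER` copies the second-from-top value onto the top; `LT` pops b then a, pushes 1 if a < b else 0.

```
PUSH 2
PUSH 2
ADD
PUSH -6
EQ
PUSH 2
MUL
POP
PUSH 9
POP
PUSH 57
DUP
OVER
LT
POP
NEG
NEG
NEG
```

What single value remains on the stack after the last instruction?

-57

PUSH 2  → [2]
PUSH 2  → [2, 2]
ADD     → [4]
PUSH -6 → [4, -6]
EQ      → [0]
PUSH 2  → [0, 2]
MUL     → [0]
POP     → []
PUSH 9  → [9]
POP     → []
PUSH 57 → [57]
DUP     → [57, 57]
OVER    → [57, 57, 57]
LT      → [57, 0]
POP     → [57]
NEG     → [-57]
NEG     → [57]
NEG     → [-57]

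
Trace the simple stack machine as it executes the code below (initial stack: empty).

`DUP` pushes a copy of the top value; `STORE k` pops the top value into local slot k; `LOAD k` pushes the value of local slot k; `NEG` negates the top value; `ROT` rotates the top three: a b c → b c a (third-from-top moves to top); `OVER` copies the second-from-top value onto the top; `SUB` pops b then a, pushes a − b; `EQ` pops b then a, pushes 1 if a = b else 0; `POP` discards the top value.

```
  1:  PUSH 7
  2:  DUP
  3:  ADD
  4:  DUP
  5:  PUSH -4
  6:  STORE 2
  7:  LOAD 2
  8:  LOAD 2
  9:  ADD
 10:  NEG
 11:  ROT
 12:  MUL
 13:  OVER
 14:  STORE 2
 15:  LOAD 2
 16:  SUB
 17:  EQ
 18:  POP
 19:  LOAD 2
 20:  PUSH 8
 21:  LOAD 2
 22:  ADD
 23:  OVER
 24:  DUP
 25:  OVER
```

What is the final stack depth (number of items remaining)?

PUSH 7  -> [7]
DUP     -> [7, 7]
ADD     -> [14]
DUP     -> [14, 14]
PUSH -4 -> [14, 14, -4]
STORE 2 -> [14, 14]
LOAD 2  -> [14, 14, -4]
LOAD 2  -> [14, 14, -4, -4]
ADD     -> [14, 14, -8]
NEG     -> [14, 14, 8]
ROT     -> [14, 8, 14]
MUL     -> [14, 112]
OVER    -> [14, 112, 14]
STORE 2 -> [14, 112]
LOAD 2  -> [14, 112, 14]
SUB     -> [14, 98]
EQ      -> [0]
POP     -> []
LOAD 2  -> [14]
PUSH 8  -> [14, 8]
LOAD 2  -> [14, 8, 14]
ADD     -> [14, 22]
OVER    -> [14, 22, 14]
DUP     -> [14, 22, 14, 14]
OVER    -> [14, 22, 14, 14, 14]

5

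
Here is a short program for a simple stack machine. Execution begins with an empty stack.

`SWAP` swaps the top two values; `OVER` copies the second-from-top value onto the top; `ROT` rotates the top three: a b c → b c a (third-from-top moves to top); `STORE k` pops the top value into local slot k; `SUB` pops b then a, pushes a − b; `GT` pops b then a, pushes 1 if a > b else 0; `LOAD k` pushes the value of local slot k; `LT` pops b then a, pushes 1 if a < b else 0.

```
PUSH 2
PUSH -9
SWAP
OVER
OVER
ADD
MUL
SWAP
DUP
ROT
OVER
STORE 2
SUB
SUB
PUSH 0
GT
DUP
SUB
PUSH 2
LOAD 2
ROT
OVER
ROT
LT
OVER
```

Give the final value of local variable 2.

PUSH 2  → 2
PUSH -9 → 2 -9
SWAP    → -9 2
OVER    → -9 2 -9
OVER    → -9 2 -9 2
ADD     → -9 2 -7
MUL     → -9 -14
SWAP    → -14 -9
DUP     → -14 -9 -9
ROT     → -9 -9 -14
OVER    → -9 -9 -14 -9
STORE 2 → -9 -9 -14
SUB     → -9 5
SUB     → -14
PUSH 0  → -14 0
GT      → 0
DUP     → 0 0
SUB     → 0
PUSH 2  → 0 2
LOAD 2  → 0 2 -9
ROT     → 2 -9 0
OVER    → 2 -9 0 -9
ROT     → 2 0 -9 -9
LT      → 2 0 0
OVER    → 2 0 0 0

-9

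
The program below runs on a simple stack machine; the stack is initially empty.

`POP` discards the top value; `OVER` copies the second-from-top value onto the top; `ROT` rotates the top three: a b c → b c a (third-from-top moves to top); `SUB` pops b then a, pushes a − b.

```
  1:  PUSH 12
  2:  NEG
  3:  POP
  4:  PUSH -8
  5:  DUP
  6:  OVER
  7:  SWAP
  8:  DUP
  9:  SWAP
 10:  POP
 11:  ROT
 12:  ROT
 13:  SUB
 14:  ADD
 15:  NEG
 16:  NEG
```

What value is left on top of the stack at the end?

PUSH 12 → [12]
NEG     → [-12]
POP     → []
PUSH -8 → [-8]
DUP     → [-8, -8]
OVER    → [-8, -8, -8]
SWAP    → [-8, -8, -8]
DUP     → [-8, -8, -8, -8]
SWAP    → [-8, -8, -8, -8]
POP     → [-8, -8, -8]
ROT     → [-8, -8, -8]
ROT     → [-8, -8, -8]
SUB     → [-8, 0]
ADD     → [-8]
NEG     → [8]
NEG     → [-8]

-8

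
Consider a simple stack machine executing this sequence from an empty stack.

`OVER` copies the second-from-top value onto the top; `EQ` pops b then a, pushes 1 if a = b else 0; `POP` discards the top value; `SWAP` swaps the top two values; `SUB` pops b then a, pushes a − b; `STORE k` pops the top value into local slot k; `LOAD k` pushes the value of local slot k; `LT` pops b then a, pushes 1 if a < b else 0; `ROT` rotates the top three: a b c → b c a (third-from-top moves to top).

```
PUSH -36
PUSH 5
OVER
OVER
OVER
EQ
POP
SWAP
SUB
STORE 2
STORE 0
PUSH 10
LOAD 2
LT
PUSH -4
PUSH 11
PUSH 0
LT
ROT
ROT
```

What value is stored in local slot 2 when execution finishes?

-41

PUSH -36 -> [-36]
PUSH 5   -> [-36, 5]
OVER     -> [-36, 5, -36]
OVER     -> [-36, 5, -36, 5]
OVER     -> [-36, 5, -36, 5, -36]
EQ       -> [-36, 5, -36, 0]
POP      -> [-36, 5, -36]
SWAP     -> [-36, -36, 5]
SUB      -> [-36, -41]
STORE 2  -> [-36]
STORE 0  -> []
PUSH 10  -> [10]
LOAD 2   -> [10, -41]
LT       -> [0]
PUSH -4  -> [0, -4]
PUSH 11  -> [0, -4, 11]
PUSH 0   -> [0, -4, 11, 0]
LT       -> [0, -4, 0]
ROT      -> [-4, 0, 0]
ROT      -> [0, 0, -4]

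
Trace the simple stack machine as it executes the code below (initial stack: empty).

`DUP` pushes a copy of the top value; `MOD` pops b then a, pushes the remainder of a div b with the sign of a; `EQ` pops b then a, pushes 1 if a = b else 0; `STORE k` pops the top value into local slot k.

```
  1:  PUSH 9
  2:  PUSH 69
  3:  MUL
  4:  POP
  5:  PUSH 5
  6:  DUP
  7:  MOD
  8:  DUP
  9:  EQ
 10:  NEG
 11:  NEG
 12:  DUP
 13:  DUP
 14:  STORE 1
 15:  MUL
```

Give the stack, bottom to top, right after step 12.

[1, 1]

PUSH 9  -> 9
PUSH 69 -> 9 69
MUL     -> 621
POP     -> (empty)
PUSH 5  -> 5
DUP     -> 5 5
MOD     -> 0
DUP     -> 0 0
EQ      -> 1
NEG     -> -1
NEG     -> 1
DUP     -> 1 1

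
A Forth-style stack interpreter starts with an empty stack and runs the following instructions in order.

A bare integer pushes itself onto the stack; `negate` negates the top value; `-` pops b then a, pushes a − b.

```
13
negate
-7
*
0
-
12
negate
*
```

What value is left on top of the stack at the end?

-1092

13     -> 13
negate -> -13
-7     -> -13 -7
*      -> 91
0      -> 91 0
-      -> 91
12     -> 91 12
negate -> 91 -12
*      -> -1092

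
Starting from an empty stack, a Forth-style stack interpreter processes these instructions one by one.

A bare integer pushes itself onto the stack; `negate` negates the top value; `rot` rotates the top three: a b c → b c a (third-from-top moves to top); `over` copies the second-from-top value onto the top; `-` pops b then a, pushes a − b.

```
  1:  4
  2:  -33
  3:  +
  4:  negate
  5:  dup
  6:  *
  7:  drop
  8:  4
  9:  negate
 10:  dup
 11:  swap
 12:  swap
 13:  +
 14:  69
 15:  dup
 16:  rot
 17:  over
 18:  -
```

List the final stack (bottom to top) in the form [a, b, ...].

[69, 69, -77]

4       [4]
-33     [4, -33]
+       [-29]
negate  [29]
dup     [29, 29]
*       [841]
drop    []
4       [4]
negate  [-4]
dup     [-4, -4]
swap    [-4, -4]
swap    [-4, -4]
+       [-8]
69      [-8, 69]
dup     [-8, 69, 69]
rot     [69, 69, -8]
over    [69, 69, -8, 69]
-       [69, 69, -77]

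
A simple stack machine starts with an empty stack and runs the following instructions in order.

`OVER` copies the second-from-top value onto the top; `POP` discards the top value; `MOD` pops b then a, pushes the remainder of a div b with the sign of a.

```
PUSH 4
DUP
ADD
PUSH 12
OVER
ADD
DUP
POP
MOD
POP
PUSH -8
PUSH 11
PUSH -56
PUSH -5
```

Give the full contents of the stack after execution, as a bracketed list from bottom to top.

PUSH 4   : 4
DUP      : 4 4
ADD      : 8
PUSH 12  : 8 12
OVER     : 8 12 8
ADD      : 8 20
DUP      : 8 20 20
POP      : 8 20
MOD      : 8
POP      : (empty)
PUSH -8  : -8
PUSH 11  : -8 11
PUSH -56 : -8 11 -56
PUSH -5  : -8 11 -56 -5

[-8, 11, -56, -5]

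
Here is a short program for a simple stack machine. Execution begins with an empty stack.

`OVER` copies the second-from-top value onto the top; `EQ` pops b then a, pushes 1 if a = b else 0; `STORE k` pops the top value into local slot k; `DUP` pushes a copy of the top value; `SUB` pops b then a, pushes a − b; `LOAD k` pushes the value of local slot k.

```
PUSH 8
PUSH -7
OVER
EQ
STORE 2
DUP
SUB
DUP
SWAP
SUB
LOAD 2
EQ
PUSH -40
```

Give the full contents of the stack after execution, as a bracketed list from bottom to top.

PUSH 8   : [8]
PUSH -7  : [8, -7]
OVER     : [8, -7, 8]
EQ       : [8, 0]
STORE 2  : [8]
DUP      : [8, 8]
SUB      : [0]
DUP      : [0, 0]
SWAP     : [0, 0]
SUB      : [0]
LOAD 2   : [0, 0]
EQ       : [1]
PUSH -40 : [1, -40]

[1, -40]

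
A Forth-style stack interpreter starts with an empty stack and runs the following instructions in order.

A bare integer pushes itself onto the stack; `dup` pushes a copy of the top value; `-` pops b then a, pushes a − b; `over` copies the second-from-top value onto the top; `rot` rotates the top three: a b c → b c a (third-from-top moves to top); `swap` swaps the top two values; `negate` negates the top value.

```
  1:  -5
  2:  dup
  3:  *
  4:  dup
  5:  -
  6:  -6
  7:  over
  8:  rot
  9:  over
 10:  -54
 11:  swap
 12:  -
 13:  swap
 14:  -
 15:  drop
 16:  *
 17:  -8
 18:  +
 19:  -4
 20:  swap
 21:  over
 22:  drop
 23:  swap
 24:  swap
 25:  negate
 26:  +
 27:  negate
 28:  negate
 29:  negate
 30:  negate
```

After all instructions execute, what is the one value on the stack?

4

-5      [-5]
dup     [-5, -5]
*       [25]
dup     [25, 25]
-       [0]
-6      [0, -6]
over    [0, -6, 0]
rot     [-6, 0, 0]
over    [-6, 0, 0, 0]
-54     [-6, 0, 0, 0, -54]
swap    [-6, 0, 0, -54, 0]
-       [-6, 0, 0, -54]
swap    [-6, 0, -54, 0]
-       [-6, 0, -54]
drop    [-6, 0]
*       [0]
-8      [0, -8]
+       [-8]
-4      [-8, -4]
swap    [-4, -8]
over    [-4, -8, -4]
drop    [-4, -8]
swap    [-8, -4]
swap    [-4, -8]
negate  [-4, 8]
+       [4]
negate  [-4]
negate  [4]
negate  [-4]
negate  [4]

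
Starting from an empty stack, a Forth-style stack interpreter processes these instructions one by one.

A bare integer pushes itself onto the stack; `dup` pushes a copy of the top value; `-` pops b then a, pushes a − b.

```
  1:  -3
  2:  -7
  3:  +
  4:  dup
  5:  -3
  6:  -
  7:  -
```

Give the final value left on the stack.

-3  → [-3]
-7  → [-3, -7]
+   → [-10]
dup → [-10, -10]
-3  → [-10, -10, -3]
-   → [-10, -7]
-   → [-3]

-3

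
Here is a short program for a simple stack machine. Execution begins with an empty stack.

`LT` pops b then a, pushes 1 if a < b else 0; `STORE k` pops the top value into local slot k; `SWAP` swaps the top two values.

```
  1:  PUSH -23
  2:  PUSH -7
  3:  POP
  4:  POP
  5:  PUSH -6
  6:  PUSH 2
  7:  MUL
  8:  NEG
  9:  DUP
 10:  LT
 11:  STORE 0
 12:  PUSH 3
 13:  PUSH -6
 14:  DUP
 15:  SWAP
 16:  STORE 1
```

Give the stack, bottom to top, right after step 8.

PUSH -23  [-23]
PUSH -7   [-23, -7]
POP       [-23]
POP       []
PUSH -6   [-6]
PUSH 2    [-6, 2]
MUL       [-12]
NEG       [12]

[12]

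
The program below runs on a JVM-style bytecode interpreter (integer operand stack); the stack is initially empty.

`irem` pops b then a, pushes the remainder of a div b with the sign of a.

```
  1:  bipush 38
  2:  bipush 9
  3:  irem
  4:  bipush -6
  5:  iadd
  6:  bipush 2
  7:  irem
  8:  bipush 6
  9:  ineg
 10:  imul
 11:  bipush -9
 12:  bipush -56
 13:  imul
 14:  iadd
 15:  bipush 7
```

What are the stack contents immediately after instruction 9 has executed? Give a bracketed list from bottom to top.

bipush 38 → [38]
bipush 9  → [38, 9]
irem      → [2]
bipush -6 → [2, -6]
iadd      → [-4]
bipush 2  → [-4, 2]
irem      → [0]
bipush 6  → [0, 6]
ineg      → [0, -6]

[0, -6]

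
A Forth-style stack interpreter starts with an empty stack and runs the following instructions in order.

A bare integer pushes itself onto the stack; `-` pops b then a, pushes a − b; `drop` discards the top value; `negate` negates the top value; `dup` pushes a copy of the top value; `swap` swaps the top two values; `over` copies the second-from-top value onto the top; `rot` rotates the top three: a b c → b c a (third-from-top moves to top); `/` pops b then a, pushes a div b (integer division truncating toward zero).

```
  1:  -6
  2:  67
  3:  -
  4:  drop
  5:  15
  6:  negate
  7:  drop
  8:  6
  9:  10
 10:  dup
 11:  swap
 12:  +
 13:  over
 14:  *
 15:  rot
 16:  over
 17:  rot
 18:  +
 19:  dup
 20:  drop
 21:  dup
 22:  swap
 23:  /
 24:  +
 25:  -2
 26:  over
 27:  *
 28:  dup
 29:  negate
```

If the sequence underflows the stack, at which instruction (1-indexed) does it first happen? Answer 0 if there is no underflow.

15

-6     : [-6]
67     : [-6, 67]
-      : [-73]
drop   : []
15     : [15]
negate : [-15]
drop   : []
6      : [6]
10     : [6, 10]
dup    : [6, 10, 10]
swap   : [6, 10, 10]
+      : [6, 20]
over   : [6, 20, 6]
*      : [6, 120]
rot  — needs 3 operands, stack has 2 → underflow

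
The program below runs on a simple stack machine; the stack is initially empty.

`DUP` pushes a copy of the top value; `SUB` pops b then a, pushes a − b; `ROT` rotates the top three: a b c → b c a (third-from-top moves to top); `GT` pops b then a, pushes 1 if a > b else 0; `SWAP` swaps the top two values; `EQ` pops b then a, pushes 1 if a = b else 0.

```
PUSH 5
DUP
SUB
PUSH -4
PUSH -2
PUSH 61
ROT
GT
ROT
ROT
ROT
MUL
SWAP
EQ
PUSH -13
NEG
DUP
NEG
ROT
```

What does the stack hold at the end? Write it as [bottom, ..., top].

PUSH 5   -> [5]
DUP      -> [5, 5]
SUB      -> [0]
PUSH -4  -> [0, -4]
PUSH -2  -> [0, -4, -2]
PUSH 61  -> [0, -4, -2, 61]
ROT      -> [0, -2, 61, -4]
GT       -> [0, -2, 1]
ROT      -> [-2, 1, 0]
ROT      -> [1, 0, -2]
ROT      -> [0, -2, 1]
MUL      -> [0, -2]
SWAP     -> [-2, 0]
EQ       -> [0]
PUSH -13 -> [0, -13]
NEG      -> [0, 13]
DUP      -> [0, 13, 13]
NEG      -> [0, 13, -13]
ROT      -> [13, -13, 0]

[13, -13, 0]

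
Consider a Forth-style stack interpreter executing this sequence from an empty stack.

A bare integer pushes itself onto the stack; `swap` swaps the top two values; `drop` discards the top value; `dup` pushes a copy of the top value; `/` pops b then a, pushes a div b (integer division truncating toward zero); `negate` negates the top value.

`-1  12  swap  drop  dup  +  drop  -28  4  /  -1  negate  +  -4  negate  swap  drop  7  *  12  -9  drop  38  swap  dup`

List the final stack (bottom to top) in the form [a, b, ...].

[28, 38, 12, 12]

-1     : -1
12     : -1 12
swap   : 12 -1
drop   : 12
dup    : 12 12
+      : 24
drop   : (empty)
-28    : -28
4      : -28 4
/      : -7
-1     : -7 -1
negate : -7 1
+      : -6
-4     : -6 -4
negate : -6 4
swap   : 4 -6
drop   : 4
7      : 4 7
*      : 28
12     : 28 12
-9     : 28 12 -9
drop   : 28 12
38     : 28 12 38
swap   : 28 38 12
dup    : 28 38 12 12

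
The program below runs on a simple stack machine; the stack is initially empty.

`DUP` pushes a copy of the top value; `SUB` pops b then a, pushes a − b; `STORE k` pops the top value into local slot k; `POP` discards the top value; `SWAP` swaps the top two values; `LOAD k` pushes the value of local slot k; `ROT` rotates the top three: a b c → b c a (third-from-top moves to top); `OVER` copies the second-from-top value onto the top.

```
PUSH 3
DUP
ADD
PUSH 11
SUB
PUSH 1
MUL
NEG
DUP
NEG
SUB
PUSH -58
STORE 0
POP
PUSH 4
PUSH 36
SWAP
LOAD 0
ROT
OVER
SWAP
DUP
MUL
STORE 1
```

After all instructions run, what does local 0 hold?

PUSH 3    [3]
DUP       [3, 3]
ADD       [6]
PUSH 11   [6, 11]
SUB       [-5]
PUSH 1    [-5, 1]
MUL       [-5]
NEG       [5]
DUP       [5, 5]
NEG       [5, -5]
SUB       [10]
PUSH -58  [10, -58]
STORE 0   [10]
POP       []
PUSH 4    [4]
PUSH 36   [4, 36]
SWAP      [36, 4]
LOAD 0    [36, 4, -58]
ROT       [4, -58, 36]
OVER      [4, -58, 36, -58]
SWAP      [4, -58, -58, 36]
DUP       [4, -58, -58, 36, 36]
MUL       [4, -58, -58, 1296]
STORE 1   [4, -58, -58]

-58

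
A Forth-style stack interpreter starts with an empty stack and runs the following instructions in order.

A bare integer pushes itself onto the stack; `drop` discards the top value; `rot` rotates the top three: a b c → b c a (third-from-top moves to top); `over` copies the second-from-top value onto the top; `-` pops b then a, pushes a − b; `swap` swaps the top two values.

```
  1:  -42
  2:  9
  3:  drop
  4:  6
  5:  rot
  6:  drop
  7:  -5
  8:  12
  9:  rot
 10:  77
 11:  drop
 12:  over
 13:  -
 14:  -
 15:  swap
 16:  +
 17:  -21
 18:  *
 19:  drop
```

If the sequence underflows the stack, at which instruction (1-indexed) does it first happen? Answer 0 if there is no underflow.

-42  -> [-42]
9    -> [-42, 9]
drop -> [-42]
6    -> [-42, 6]
rot  — needs 3 operands, stack has 2 → underflow

5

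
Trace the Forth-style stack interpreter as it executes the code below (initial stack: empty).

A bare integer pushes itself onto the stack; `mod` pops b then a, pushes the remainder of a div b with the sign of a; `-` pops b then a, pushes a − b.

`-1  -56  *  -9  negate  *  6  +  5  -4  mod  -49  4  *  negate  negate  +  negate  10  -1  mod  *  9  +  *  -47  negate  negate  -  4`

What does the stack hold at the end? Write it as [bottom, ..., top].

[4637, 4]

-1     → [-1]
-56    → [-1, -56]
*      → [56]
-9     → [56, -9]
negate → [56, 9]
*      → [504]
6      → [504, 6]
+      → [510]
5      → [510, 5]
-4     → [510, 5, -4]
mod    → [510, 1]
-49    → [510, 1, -49]
4      → [510, 1, -49, 4]
*      → [510, 1, -196]
negate → [510, 1, 196]
negate → [510, 1, -196]
+      → [510, -195]
negate → [510, 195]
10     → [510, 195, 10]
-1     → [510, 195, 10, -1]
mod    → [510, 195, 0]
*      → [510, 0]
9      → [510, 0, 9]
+      → [510, 9]
*      → [4590]
-47    → [4590, -47]
negate → [4590, 47]
negate → [4590, -47]
-      → [4637]
4      → [4637, 4]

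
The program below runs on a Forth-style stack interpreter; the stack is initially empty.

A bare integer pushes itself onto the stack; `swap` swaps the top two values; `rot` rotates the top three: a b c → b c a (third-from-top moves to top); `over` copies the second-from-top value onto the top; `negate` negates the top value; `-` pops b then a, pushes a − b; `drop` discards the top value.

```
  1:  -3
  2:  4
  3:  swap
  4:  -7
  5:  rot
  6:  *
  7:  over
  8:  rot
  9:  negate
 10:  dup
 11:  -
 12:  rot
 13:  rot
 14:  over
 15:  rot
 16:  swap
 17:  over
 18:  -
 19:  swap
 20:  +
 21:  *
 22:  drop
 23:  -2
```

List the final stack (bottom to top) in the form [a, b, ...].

[0, -2]

-3     -> -3
4      -> -3 4
swap   -> 4 -3
-7     -> 4 -3 -7
rot    -> -3 -7 4
*      -> -3 -28
over   -> -3 -28 -3
rot    -> -28 -3 -3
negate -> -28 -3 3
dup    -> -28 -3 3 3
-      -> -28 -3 0
rot    -> -3 0 -28
rot    -> 0 -28 -3
over   -> 0 -28 -3 -28
rot    -> 0 -3 -28 -28
swap   -> 0 -3 -28 -28
over   -> 0 -3 -28 -28 -28
-      -> 0 -3 -28 0
swap   -> 0 -3 0 -28
+      -> 0 -3 -28
*      -> 0 84
drop   -> 0
-2     -> 0 -2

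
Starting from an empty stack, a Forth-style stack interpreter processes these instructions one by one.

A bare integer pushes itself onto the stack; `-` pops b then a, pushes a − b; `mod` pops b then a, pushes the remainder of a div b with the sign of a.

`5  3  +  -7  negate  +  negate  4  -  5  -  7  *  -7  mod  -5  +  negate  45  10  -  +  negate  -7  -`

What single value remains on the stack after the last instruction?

-33

5      → [5]
3      → [5, 3]
+      → [8]
-7     → [8, -7]
negate → [8, 7]
+      → [15]
negate → [-15]
4      → [-15, 4]
-      → [-19]
5      → [-19, 5]
-      → [-24]
7      → [-24, 7]
*      → [-168]
-7     → [-168, -7]
mod    → [0]
-5     → [0, -5]
+      → [-5]
negate → [5]
45     → [5, 45]
10     → [5, 45, 10]
-      → [5, 35]
+      → [40]
negate → [-40]
-7     → [-40, -7]
-      → [-33]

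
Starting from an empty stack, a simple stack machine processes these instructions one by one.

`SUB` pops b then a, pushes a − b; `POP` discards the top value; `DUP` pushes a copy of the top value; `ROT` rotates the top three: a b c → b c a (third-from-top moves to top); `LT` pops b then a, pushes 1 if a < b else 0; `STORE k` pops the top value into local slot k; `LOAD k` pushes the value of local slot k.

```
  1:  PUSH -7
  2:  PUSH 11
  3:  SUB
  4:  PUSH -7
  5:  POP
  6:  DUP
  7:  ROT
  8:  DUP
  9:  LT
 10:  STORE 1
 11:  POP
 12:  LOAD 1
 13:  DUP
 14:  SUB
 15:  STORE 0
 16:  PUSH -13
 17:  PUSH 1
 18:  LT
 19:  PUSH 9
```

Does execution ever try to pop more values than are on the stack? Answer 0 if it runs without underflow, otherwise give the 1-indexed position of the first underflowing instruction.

PUSH -7 → -7
PUSH 11 → -7 11
SUB     → -18
PUSH -7 → -18 -7
POP     → -18
DUP     → -18 -18
ROT  — needs 3 operands, stack has 2 → underflow

7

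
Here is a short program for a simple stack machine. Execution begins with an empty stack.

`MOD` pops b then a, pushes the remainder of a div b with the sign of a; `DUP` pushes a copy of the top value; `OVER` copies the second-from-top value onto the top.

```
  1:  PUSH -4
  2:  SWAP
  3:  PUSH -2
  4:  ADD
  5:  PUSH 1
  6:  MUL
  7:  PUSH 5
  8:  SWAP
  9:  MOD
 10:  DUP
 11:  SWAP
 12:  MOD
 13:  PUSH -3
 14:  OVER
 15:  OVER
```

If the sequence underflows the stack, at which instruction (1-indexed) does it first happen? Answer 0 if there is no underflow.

2

PUSH -4 : [-4]
SWAP  — needs 2 operands, stack has 1 → underflow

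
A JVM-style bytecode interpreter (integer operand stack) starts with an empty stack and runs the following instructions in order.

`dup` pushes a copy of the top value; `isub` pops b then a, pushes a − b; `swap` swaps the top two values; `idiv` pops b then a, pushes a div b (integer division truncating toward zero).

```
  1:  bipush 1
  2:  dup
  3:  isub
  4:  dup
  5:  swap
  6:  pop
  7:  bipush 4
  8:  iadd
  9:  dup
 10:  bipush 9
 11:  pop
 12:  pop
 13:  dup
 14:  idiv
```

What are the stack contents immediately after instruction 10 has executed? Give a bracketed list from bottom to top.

[4, 4, 9]

bipush 1 : 1
dup      : 1 1
isub     : 0
dup      : 0 0
swap     : 0 0
pop      : 0
bipush 4 : 0 4
iadd     : 4
dup      : 4 4
bipush 9 : 4 4 9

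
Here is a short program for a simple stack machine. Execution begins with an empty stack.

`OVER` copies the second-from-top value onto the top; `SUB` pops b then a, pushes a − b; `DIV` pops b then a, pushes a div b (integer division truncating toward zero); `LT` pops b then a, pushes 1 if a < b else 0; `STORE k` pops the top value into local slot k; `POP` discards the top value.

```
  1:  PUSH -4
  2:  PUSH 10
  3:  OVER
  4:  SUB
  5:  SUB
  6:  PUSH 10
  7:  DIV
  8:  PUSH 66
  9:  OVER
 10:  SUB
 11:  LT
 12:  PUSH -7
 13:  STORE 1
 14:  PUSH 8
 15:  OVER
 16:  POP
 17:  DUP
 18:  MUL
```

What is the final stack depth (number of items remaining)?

2

PUSH -4 : -4
PUSH 10 : -4 10
OVER    : -4 10 -4
SUB     : -4 14
SUB     : -18
PUSH 10 : -18 10
DIV     : -1
PUSH 66 : -1 66
OVER    : -1 66 -1
SUB     : -1 67
LT      : 1
PUSH -7 : 1 -7
STORE 1 : 1
PUSH 8  : 1 8
OVER    : 1 8 1
POP     : 1 8
DUP     : 1 8 8
MUL     : 1 64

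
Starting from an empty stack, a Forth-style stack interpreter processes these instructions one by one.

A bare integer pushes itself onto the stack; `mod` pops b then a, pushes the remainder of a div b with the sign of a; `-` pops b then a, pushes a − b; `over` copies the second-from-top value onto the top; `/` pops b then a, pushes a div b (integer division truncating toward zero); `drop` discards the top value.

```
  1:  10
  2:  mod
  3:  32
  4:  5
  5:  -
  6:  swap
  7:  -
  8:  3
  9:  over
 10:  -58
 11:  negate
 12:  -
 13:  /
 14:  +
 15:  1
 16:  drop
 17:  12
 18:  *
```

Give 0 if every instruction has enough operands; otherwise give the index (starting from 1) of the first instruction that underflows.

10 → 10
mod  — needs 2 operands, stack has 1 → underflow

2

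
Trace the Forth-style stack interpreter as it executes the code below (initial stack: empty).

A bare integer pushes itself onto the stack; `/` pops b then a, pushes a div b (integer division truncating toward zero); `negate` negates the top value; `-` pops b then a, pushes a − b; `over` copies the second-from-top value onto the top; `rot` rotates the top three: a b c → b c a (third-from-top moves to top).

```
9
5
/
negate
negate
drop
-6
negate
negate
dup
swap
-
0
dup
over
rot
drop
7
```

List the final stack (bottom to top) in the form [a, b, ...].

[0, 0, 0, 7]

9       [9]
5       [9, 5]
/       [1]
negate  [-1]
negate  [1]
drop    []
-6      [-6]
negate  [6]
negate  [-6]
dup     [-6, -6]
swap    [-6, -6]
-       [0]
0       [0, 0]
dup     [0, 0, 0]
over    [0, 0, 0, 0]
rot     [0, 0, 0, 0]
drop    [0, 0, 0]
7       [0, 0, 0, 7]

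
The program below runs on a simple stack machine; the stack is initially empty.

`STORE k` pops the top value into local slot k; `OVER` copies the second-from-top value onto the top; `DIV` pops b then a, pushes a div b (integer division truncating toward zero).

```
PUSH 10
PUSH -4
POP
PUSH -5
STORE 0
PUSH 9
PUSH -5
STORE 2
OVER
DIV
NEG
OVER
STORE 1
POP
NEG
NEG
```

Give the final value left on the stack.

10

PUSH 10 -> 10
PUSH -4 -> 10 -4
POP     -> 10
PUSH -5 -> 10 -5
STORE 0 -> 10
PUSH 9  -> 10 9
PUSH -5 -> 10 9 -5
STORE 2 -> 10 9
OVER    -> 10 9 10
DIV     -> 10 0
NEG     -> 10 0
OVER    -> 10 0 10
STORE 1 -> 10 0
POP     -> 10
NEG     -> -10
NEG     -> 10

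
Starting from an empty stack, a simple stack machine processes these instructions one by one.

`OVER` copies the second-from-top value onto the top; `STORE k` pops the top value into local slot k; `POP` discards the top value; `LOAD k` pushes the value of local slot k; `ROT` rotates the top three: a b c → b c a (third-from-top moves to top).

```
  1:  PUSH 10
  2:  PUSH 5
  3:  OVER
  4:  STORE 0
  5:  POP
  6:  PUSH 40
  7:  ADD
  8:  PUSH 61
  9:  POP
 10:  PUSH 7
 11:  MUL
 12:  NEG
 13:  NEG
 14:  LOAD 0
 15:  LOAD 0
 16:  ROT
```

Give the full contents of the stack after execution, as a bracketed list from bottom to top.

PUSH 10 -> [10]
PUSH 5  -> [10, 5]
OVER    -> [10, 5, 10]
STORE 0 -> [10, 5]
POP     -> [10]
PUSH 40 -> [10, 40]
ADD     -> [50]
PUSH 61 -> [50, 61]
POP     -> [50]
PUSH 7  -> [50, 7]
MUL     -> [350]
NEG     -> [-350]
NEG     -> [350]
LOAD 0  -> [350, 10]
LOAD 0  -> [350, 10, 10]
ROT     -> [10, 10, 350]

[10, 10, 350]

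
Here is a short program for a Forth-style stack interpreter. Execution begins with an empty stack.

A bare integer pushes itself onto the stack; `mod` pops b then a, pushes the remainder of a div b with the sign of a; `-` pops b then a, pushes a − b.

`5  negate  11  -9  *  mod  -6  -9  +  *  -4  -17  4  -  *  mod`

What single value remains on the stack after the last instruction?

5      → 5
negate → -5
11     → -5 11
-9     → -5 11 -9
*      → -5 -99
mod    → -5
-6     → -5 -6
-9     → -5 -6 -9
+      → -5 -15
*      → 75
-4     → 75 -4
-17    → 75 -4 -17
4      → 75 -4 -17 4
-      → 75 -4 -21
*      → 75 84
mod    → 75

75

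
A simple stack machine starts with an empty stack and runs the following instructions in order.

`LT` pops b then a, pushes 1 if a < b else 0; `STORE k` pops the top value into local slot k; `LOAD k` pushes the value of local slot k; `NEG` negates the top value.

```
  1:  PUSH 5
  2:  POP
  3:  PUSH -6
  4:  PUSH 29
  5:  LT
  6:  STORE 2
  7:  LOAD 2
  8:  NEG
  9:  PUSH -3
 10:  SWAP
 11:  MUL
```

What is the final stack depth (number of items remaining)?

PUSH 5  → [5]
POP     → []
PUSH -6 → [-6]
PUSH 29 → [-6, 29]
LT      → [1]
STORE 2 → []
LOAD 2  → [1]
NEG     → [-1]
PUSH -3 → [-1, -3]
SWAP    → [-3, -1]
MUL     → [3]

1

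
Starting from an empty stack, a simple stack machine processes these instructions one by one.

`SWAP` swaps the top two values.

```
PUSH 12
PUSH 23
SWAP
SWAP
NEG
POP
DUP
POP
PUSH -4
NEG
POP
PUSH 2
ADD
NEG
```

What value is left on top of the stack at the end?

PUSH 12  [12]
PUSH 23  [12, 23]
SWAP     [23, 12]
SWAP     [12, 23]
NEG      [12, -23]
POP      [12]
DUP      [12, 12]
POP      [12]
PUSH -4  [12, -4]
NEG      [12, 4]
POP      [12]
PUSH 2   [12, 2]
ADD      [14]
NEG      [-14]

-14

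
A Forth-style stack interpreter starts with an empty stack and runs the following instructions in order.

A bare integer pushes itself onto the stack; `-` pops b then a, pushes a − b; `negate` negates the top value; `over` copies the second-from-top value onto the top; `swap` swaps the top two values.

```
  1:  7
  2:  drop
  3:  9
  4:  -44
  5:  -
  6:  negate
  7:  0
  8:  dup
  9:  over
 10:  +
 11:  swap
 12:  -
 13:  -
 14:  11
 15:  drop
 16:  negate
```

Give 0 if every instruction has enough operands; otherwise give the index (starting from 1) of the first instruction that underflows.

0

7      : [7]
drop   : []
9      : [9]
-44    : [9, -44]
-      : [53]
negate : [-53]
0      : [-53, 0]
dup    : [-53, 0, 0]
over   : [-53, 0, 0, 0]
+      : [-53, 0, 0]
swap   : [-53, 0, 0]
-      : [-53, 0]
-      : [-53]
11     : [-53, 11]
drop   : [-53]
negate : [53]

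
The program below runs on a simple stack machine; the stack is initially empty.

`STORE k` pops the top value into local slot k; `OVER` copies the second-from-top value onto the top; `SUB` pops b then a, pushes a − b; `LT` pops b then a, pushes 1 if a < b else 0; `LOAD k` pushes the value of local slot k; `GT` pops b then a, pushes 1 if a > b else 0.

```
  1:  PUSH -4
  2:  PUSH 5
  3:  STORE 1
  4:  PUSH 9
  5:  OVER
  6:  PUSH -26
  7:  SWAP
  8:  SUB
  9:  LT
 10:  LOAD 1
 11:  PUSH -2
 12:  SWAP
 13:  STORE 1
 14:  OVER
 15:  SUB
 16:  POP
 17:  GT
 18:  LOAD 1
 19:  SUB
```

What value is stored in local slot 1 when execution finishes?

5

PUSH -4  → [-4]
PUSH 5   → [-4, 5]
STORE 1  → [-4]
PUSH 9   → [-4, 9]
OVER     → [-4, 9, -4]
PUSH -26 → [-4, 9, -4, -26]
SWAP     → [-4, 9, -26, -4]
SUB      → [-4, 9, -22]
LT       → [-4, 0]
LOAD 1   → [-4, 0, 5]
PUSH -2  → [-4, 0, 5, -2]
SWAP     → [-4, 0, -2, 5]
STORE 1  → [-4, 0, -2]
OVER     → [-4, 0, -2, 0]
SUB      → [-4, 0, -2]
POP      → [-4, 0]
GT       → [0]
LOAD 1   → [0, 5]
SUB      → [-5]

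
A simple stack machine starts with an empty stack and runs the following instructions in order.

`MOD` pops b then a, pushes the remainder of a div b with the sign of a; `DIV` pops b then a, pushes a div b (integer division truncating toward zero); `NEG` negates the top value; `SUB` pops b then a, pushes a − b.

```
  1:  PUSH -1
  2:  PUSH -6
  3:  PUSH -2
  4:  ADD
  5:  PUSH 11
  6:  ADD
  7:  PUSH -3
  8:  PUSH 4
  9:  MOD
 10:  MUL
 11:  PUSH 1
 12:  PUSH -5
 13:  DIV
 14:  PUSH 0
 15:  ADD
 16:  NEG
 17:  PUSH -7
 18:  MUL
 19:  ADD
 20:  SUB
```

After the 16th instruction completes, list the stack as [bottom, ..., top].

PUSH -1 -> [-1]
PUSH -6 -> [-1, -6]
PUSH -2 -> [-1, -6, -2]
ADD     -> [-1, -8]
PUSH 11 -> [-1, -8, 11]
ADD     -> [-1, 3]
PUSH -3 -> [-1, 3, -3]
PUSH 4  -> [-1, 3, -3, 4]
MOD     -> [-1, 3, -3]
MUL     -> [-1, -9]
PUSH 1  -> [-1, -9, 1]
PUSH -5 -> [-1, -9, 1, -5]
DIV     -> [-1, -9, 0]
PUSH 0  -> [-1, -9, 0, 0]
ADD     -> [-1, -9, 0]
NEG     -> [-1, -9, 0]

[-1, -9, 0]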